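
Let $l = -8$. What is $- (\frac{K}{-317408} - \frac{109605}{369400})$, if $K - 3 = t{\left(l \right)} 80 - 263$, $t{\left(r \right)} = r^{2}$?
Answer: $\frac{57163731}{183203930} \approx 0.31202$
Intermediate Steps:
$K = 4860$ ($K = 3 - \left(263 - \left(-8\right)^{2} \cdot 80\right) = 3 + \left(64 \cdot 80 - 263\right) = 3 + \left(5120 - 263\right) = 3 + 4857 = 4860$)
$- (\frac{K}{-317408} - \frac{109605}{369400}) = - (\frac{4860}{-317408} - \frac{109605}{369400}) = - (4860 \left(- \frac{1}{317408}\right) - \frac{21921}{73880}) = - (- \frac{1215}{79352} - \frac{21921}{73880}) = \left(-1\right) \left(- \frac{57163731}{183203930}\right) = \frac{57163731}{183203930}$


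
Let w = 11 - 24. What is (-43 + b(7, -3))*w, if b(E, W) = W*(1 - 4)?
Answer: 442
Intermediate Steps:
b(E, W) = -3*W (b(E, W) = W*(-3) = -3*W)
w = -13
(-43 + b(7, -3))*w = (-43 - 3*(-3))*(-13) = (-43 + 9)*(-13) = -34*(-13) = 442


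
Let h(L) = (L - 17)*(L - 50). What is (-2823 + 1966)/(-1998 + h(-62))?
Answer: -857/6850 ≈ -0.12511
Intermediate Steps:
h(L) = (-50 + L)*(-17 + L) (h(L) = (-17 + L)*(-50 + L) = (-50 + L)*(-17 + L))
(-2823 + 1966)/(-1998 + h(-62)) = (-2823 + 1966)/(-1998 + (850 + (-62)² - 67*(-62))) = -857/(-1998 + (850 + 3844 + 4154)) = -857/(-1998 + 8848) = -857/6850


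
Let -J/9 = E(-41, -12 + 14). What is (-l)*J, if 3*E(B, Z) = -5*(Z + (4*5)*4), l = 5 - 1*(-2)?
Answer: -8610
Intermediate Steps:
l = 7 (l = 5 + 2 = 7)
E(B, Z) = -400/3 - 5*Z/3 (E(B, Z) = (-5*(Z + (4*5)*4))/3 = (-5*(Z + 20*4))/3 = (-5*(Z + 80))/3 = (-5*(80 + Z))/3 = (-400 - 5*Z)/3 = -400/3 - 5*Z/3)
J = 1230 (J = -9*(-400/3 - 5*(-12 + 14)/3) = -9*(-400/3 - 5/3*2) = -9*(-400/3 - 10/3) = -9*(-410/3) = 1230)
(-l)*J = -1*7*1230 = -7*1230 = -8610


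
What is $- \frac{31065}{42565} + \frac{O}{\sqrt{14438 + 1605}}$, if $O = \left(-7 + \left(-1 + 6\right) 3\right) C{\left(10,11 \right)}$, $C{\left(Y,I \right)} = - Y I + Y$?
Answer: $- \frac{6213}{8513} - \frac{800 \sqrt{16043}}{16043} \approx -7.0459$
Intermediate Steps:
$C{\left(Y,I \right)} = Y - I Y$ ($C{\left(Y,I \right)} = - I Y + Y = Y - I Y$)
$O = -800$ ($O = \left(-7 + \left(-1 + 6\right) 3\right) 10 \left(1 - 11\right) = \left(-7 + 5 \cdot 3\right) 10 \left(1 - 11\right) = \left(-7 + 15\right) 10 \left(-10\right) = 8 \left(-100\right) = -800$)
$- \frac{31065}{42565} + \frac{O}{\sqrt{14438 + 1605}} = - \frac{31065}{42565} - \frac{800}{\sqrt{14438 + 1605}} = \left(-31065\right) \frac{1}{42565} - \frac{800}{\sqrt{16043}} = - \frac{6213}{8513} - 800 \frac{\sqrt{16043}}{16043} = - \frac{6213}{8513} - \frac{800 \sqrt{16043}}{16043}$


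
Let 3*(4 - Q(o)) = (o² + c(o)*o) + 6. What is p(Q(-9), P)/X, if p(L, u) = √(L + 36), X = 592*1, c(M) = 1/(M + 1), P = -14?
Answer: √170/2368 ≈ 0.0055061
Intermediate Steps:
c(M) = 1/(1 + M)
X = 592
Q(o) = 2 - o²/3 - o/(3*(1 + o)) (Q(o) = 4 - ((o² + o/(1 + o)) + 6)/3 = 4 - (6 + o² + o/(1 + o))/3 = 4 + (-2 - o²/3 - o/(3*(1 + o))) = 2 - o²/3 - o/(3*(1 + o)))
p(L, u) = √(36 + L)
p(Q(-9), P)/X = √(36 + (-1*(-9) + (1 - 9)*(6 - 1*(-9)²))/(3*(1 - 9)))/592 = √(36 + (⅓)*(9 - 8*(6 - 1*81))/(-8))*(1/592) = √(36 + (⅓)*(-⅛)*(9 - 8*(6 - 81)))*(1/592) = √(36 + (⅓)*(-⅛)*(9 - 8*(-75)))*(1/592) = √(36 + (⅓)*(-⅛)*(9 + 600))*(1/592) = √(36 + (⅓)*(-⅛)*609)*(1/592) = √(36 - 203/8)*(1/592) = √(85/8)*(1/592) = (√170/4)*(1/592) = √170/2368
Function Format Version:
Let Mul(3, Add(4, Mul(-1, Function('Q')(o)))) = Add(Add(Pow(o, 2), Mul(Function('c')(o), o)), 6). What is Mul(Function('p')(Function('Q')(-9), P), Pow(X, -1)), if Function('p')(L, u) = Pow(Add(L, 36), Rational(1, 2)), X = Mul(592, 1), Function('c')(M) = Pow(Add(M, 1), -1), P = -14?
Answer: Mul(Rational(1, 2368), Pow(170, Rational(1, 2))) ≈ 0.0055061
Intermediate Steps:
Function('c')(M) = Pow(Add(1, M), -1)
X = 592
Function('Q')(o) = Add(2, Mul(Rational(-1, 3), Pow(o, 2)), Mul(Rational(-1, 3), o, Pow(Add(1, o), -1))) (Function('Q')(o) = Add(4, Mul(Rational(-1, 3), Add(Add(Pow(o, 2), Mul(Pow(Add(1, o), -1), o)), 6))) = Add(4, Mul(Rational(-1, 3), Add(Add(Pow(o, 2), Mul(o, Pow(Add(1, o), -1))), 6))) = Add(4, Mul(Rational(-1, 3), Add(6, Pow(o, 2), Mul(o, Pow(Add(1, o), -1))))) = Add(4, Add(-2, Mul(Rational(-1, 3), Pow(o, 2)), Mul(Rational(-1, 3), o, Pow(Add(1, o), -1)))) = Add(2, Mul(Rational(-1, 3), Pow(o, 2)), Mul(Rational(-1, 3), o, Pow(Add(1, o), -1))))
Function('p')(L, u) = Pow(Add(36, L), Rational(1, 2))
Mul(Function('p')(Function('Q')(-9), P), Pow(X, -1)) = Mul(Pow(Add(36, Mul(Rational(1, 3), Pow(Add(1, -9), -1), Add(Mul(-1, -9), Mul(Add(1, -9), Add(6, Mul(-1, Pow(-9, 2))))))), Rational(1, 2)), Pow(592, -1)) = Mul(Pow(Add(36, Mul(Rational(1, 3), Pow(-8, -1), Add(9, Mul(-8, Add(6, Mul(-1, 81)))))), Rational(1, 2)), Rational(1, 592)) = Mul(Pow(Add(36, Mul(Rational(1, 3), Rational(-1, 8), Add(9, Mul(-8, Add(6, -81))))), Rational(1, 2)), Rational(1, 592)) = Mul(Pow(Add(36, Mul(Rational(1, 3), Rational(-1, 8), Add(9, Mul(-8, -75)))), Rational(1, 2)), Rational(1, 592)) = Mul(Pow(Add(36, Mul(Rational(1, 3), Rational(-1, 8), Add(9, 600))), Rational(1, 2)), Rational(1, 592)) = Mul(Pow(Add(36, Mul(Rational(1, 3), Rational(-1, 8), 609)), Rational(1, 2)), Rational(1, 592)) = Mul(Pow(Add(36, Rational(-203, 8)), Rational(1, 2)), Rational(1, 592)) = Mul(Pow(Rational(85, 8), Rational(1, 2)), Rational(1, 592)) = Mul(Mul(Rational(1, 4), Pow(170, Rational(1, 2))), Rational(1, 592)) = Mul(Rational(1, 2368), Pow(170, Rational(1, 2)))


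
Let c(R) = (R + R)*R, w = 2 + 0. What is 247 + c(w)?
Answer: 255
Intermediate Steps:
w = 2
c(R) = 2*R**2 (c(R) = (2*R)*R = 2*R**2)
247 + c(w) = 247 + 2*2**2 = 247 + 2*4 = 247 + 8 = 255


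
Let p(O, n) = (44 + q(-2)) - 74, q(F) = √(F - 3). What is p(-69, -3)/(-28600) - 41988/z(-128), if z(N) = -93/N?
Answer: -5123655587/88660 - I*√5/28600 ≈ -57790.0 - 7.8184e-5*I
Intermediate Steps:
q(F) = √(-3 + F)
p(O, n) = -30 + I*√5 (p(O, n) = (44 + √(-3 - 2)) - 74 = (44 + √(-5)) - 74 = (44 + I*√5) - 74 = -30 + I*√5)
p(-69, -3)/(-28600) - 41988/z(-128) = (-30 + I*√5)/(-28600) - 41988/((-93/(-128))) = (-30 + I*√5)*(-1/28600) - 41988/((-93*(-1/128))) = (3/2860 - I*√5/28600) - 41988/93/128 = (3/2860 - I*√5/28600) - 41988*128/93 = (3/2860 - I*√5/28600) - 1791488/31 = -5123655587/88660 - I*√5/28600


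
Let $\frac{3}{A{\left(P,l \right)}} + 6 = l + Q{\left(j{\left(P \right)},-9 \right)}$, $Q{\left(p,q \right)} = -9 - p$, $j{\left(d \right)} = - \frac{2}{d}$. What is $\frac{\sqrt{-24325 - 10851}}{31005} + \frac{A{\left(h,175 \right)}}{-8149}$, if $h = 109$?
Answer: $- \frac{109}{47378286} + \frac{2 i \sqrt{8794}}{31005} \approx -2.3006 \cdot 10^{-6} + 0.0060491 i$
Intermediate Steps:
$A{\left(P,l \right)} = \frac{3}{-15 + l + \frac{2}{P}}$ ($A{\left(P,l \right)} = \frac{3}{-6 - \left(9 - l - \frac{2}{P}\right)} = \frac{3}{-6 + \left(-9 + l + \frac{2}{P}\right)} = \frac{3}{-15 + l + \frac{2}{P}}$)
$\frac{\sqrt{-24325 - 10851}}{31005} + \frac{A{\left(h,175 \right)}}{-8149} = \frac{\sqrt{-24325 - 10851}}{31005} + \frac{3 \cdot 109 \frac{1}{2 + 109 \left(-15 + 175\right)}}{-8149} = \sqrt{-35176} \cdot \frac{1}{31005} + 3 \cdot 109 \frac{1}{2 + 109 \cdot 160} \left(- \frac{1}{8149}\right) = 2 i \sqrt{8794} \cdot \frac{1}{31005} + 3 \cdot 109 \frac{1}{2 + 17440} \left(- \frac{1}{8149}\right) = \frac{2 i \sqrt{8794}}{31005} + 3 \cdot 109 \cdot \frac{1}{17442} \left(- \frac{1}{8149}\right) = \frac{2 i \sqrt{8794}}{31005} + \frac{109}{5814} \left(- \frac{1}{8149}\right) = \frac{2 i \sqrt{8794}}{31005} - \frac{109}{47378286} = - \frac{109}{47378286} + \frac{2 i \sqrt{8794}}{31005}$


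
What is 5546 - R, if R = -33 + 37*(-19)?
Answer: 6282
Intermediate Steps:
R = -736 (R = -33 - 703 = -736)
5546 - R = 5546 - 1*(-736) = 5546 + 736 = 6282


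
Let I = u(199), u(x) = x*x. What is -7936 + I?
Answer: 31665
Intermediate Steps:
u(x) = x²
I = 39601 (I = 199² = 39601)
-7936 + I = -7936 + 39601 = 31665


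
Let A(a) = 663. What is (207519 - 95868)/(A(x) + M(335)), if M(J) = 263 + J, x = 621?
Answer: 111651/1261 ≈ 88.542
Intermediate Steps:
(207519 - 95868)/(A(x) + M(335)) = (207519 - 95868)/(663 + (263 + 335)) = 111651/(663 + 598) = 111651/1261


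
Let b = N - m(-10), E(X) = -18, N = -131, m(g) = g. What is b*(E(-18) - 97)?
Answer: 13915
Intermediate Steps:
b = -121 (b = -131 - 1*(-10) = -131 + 10 = -121)
b*(E(-18) - 97) = -121*(-18 - 97) = -121*(-115) = 13915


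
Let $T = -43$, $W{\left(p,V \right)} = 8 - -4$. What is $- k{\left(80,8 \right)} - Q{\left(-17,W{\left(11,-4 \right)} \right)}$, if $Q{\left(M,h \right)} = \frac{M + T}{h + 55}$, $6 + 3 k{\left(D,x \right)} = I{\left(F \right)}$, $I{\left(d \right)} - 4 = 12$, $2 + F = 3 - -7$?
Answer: $- \frac{490}{201} \approx -2.4378$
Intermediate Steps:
$W{\left(p,V \right)} = 12$ ($W{\left(p,V \right)} = 8 + 4 = 12$)
$F = 8$ ($F = -2 + \left(3 - -7\right) = -2 + \left(3 + 7\right) = -2 + 10 = 8$)
$I{\left(d \right)} = 16$ ($I{\left(d \right)} = 4 + 12 = 16$)
$k{\left(D,x \right)} = \frac{10}{3}$ ($k{\left(D,x \right)} = -2 + \frac{1}{3} \cdot 16 = -2 + \frac{16}{3} = \frac{10}{3}$)
$Q{\left(M,h \right)} = \frac{-43 + M}{55 + h}$ ($Q{\left(M,h \right)} = \frac{M - 43}{h + 55} = \frac{-43 + M}{55 + h}$)
$- k{\left(80,8 \right)} - Q{\left(-17,W{\left(11,-4 \right)} \right)} = \left(-1\right) \frac{10}{3} - \frac{-43 - 17}{55 + 12} = - \frac{10}{3} - \frac{1}{67} \left(-60\right) = - \frac{10}{3} - - \frac{60}{67} = - \frac{10}{3} + \frac{60}{67} = - \frac{490}{201}$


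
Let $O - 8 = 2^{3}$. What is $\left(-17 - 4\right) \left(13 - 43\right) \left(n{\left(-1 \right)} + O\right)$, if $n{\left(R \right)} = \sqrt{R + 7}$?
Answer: $10080 + 630 \sqrt{6} \approx 11623.0$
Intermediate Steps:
$O = 16$ ($O = 8 + 2^{3} = 8 + 8 = 16$)
$n{\left(R \right)} = \sqrt{7 + R}$
$\left(-17 - 4\right) \left(13 - 43\right) \left(n{\left(-1 \right)} + O\right) = \left(-17 - 4\right) \left(13 - 43\right) \left(\sqrt{7 - 1} + 16\right) = \left(-21\right) \left(-30\right) \left(\sqrt{6} + 16\right) = 630 \left(16 + \sqrt{6}\right) = 10080 + 630 \sqrt{6}$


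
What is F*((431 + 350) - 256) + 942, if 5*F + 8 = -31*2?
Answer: -6408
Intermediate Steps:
F = -14 (F = -8/5 + (-31*2)/5 = -8/5 + (⅕)*(-62) = -8/5 - 62/5 = -14)
F*((431 + 350) - 256) + 942 = -14*((431 + 350) - 256) + 942 = -14*(781 - 256) + 942 = -14*525 + 942 = -7350 + 942 = -6408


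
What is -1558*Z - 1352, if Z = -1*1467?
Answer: 2284234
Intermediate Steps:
Z = -1467
-1558*Z - 1352 = -1558*(-1467) - 1352 = 2285586 - 1352 = 2284234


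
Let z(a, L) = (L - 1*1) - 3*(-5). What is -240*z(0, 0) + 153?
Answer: -3207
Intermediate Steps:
z(a, L) = 14 + L (z(a, L) = (L - 1) + 15 = (-1 + L) + 15 = 14 + L)
-240*z(0, 0) + 153 = -240*(14 + 0) + 153 = -240*14 + 153 = -3360 + 153 = -3207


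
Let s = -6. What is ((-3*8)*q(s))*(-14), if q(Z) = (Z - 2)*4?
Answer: -10752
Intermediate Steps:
q(Z) = -8 + 4*Z (q(Z) = (-2 + Z)*4 = -8 + 4*Z)
((-3*8)*q(s))*(-14) = ((-3*8)*(-8 + 4*(-6)))*(-14) = -24*(-8 - 24)*(-14) = -24*(-32)*(-14) = 768*(-14) = -10752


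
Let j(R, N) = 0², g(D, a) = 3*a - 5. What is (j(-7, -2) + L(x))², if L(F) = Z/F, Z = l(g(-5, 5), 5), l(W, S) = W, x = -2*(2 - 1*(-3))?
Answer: 1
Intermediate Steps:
g(D, a) = -5 + 3*a
j(R, N) = 0
x = -10 (x = -2*(2 + 3) = -2*5 = -10)
Z = 10 (Z = -5 + 3*5 = -5 + 15 = 10)
L(F) = 10/F
(j(-7, -2) + L(x))² = (0 + 10/(-10))² = (0 + 10*(-⅒))² = (0 - 1)² = (-1)² = 1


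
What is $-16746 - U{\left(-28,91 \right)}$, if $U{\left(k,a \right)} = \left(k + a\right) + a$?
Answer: $-16900$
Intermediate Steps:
$U{\left(k,a \right)} = k + 2 a$ ($U{\left(k,a \right)} = \left(a + k\right) + a = k + 2 a$)
$-16746 - U{\left(-28,91 \right)} = -16746 - \left(-28 + 2 \cdot 91\right) = -16746 - \left(-28 + 182\right) = -16746 - 154 = -16900$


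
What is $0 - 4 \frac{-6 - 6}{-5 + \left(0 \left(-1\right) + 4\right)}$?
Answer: $-48$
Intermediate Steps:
$0 - 4 \frac{-6 - 6}{-5 + \left(0 \left(-1\right) + 4\right)} = 0 - 4 \left(- \frac{12}{-5 + \left(0 + 4\right)}\right) = 0 - 4 \left(- \frac{12}{-5 + 4}\right) = 0 - 4 \left(- \frac{12}{-1}\right) = 0 - 4 \left(\left(-12\right) \left(-1\right)\right) = 0 - 48 = -48$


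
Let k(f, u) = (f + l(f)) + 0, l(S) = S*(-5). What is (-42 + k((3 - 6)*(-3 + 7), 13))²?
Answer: 36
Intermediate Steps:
l(S) = -5*S
k(f, u) = -4*f (k(f, u) = (f - 5*f) + 0 = -4*f + 0 = -4*f)
(-42 + k((3 - 6)*(-3 + 7), 13))² = (-42 - 4*(3 - 6)*(-3 + 7))² = (-42 - (-12)*4)² = (-42 - 4*(-12))² = (-42 + 48)² = 6² = 36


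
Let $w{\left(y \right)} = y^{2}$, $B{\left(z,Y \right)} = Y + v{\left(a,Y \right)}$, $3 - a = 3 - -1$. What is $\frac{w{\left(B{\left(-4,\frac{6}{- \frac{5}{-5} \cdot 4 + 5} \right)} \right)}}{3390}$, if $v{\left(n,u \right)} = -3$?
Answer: $\frac{49}{30510} \approx 0.001606$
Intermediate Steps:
$a = -1$ ($a = 3 - \left(3 - -1\right) = 3 - \left(3 + 1\right) = 3 - 4 = -1$)
$B{\left(z,Y \right)} = -3 + Y$ ($B{\left(z,Y \right)} = Y - 3 = -3 + Y$)
$\frac{w{\left(B{\left(-4,\frac{6}{- \frac{5}{-5} \cdot 4 + 5} \right)} \right)}}{3390} = \frac{\left(-3 + \frac{6}{- \frac{5}{-5} \cdot 4 + 5}\right)^{2}}{3390} = \left(-3 + \frac{6}{\left(-5\right) \left(- \frac{1}{5}\right) 4 + 5}\right)^{2} \cdot \frac{1}{3390} = \left(-3 + \frac{6}{1 \cdot 4 + 5}\right)^{2} \cdot \frac{1}{3390} = \left(-3 + \frac{6}{4 + 5}\right)^{2} \cdot \frac{1}{3390} = \left(-3 + \frac{6}{9}\right)^{2} \cdot \frac{1}{3390} = \left(-3 + 6 \cdot \frac{1}{9}\right)^{2} \cdot \frac{1}{3390} = \left(-3 + \frac{2}{3}\right)^{2} \cdot \frac{1}{3390} = \left(- \frac{7}{3}\right)^{2} \cdot \frac{1}{3390} = \frac{49}{9} \cdot \frac{1}{3390} = \frac{49}{30510}$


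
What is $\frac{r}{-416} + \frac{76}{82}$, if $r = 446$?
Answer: $- \frac{1239}{8528} \approx -0.14529$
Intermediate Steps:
$\frac{r}{-416} + \frac{76}{82} = \frac{446}{-416} + \frac{76}{82} = 446 \left(- \frac{1}{416}\right) + 76 \cdot \frac{1}{82} = - \frac{223}{208} + \frac{38}{41} = - \frac{1239}{8528}$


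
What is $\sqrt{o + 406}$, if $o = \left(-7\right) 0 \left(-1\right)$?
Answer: $\sqrt{406} \approx 20.149$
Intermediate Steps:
$o = 0$ ($o = 0 \left(-1\right) = 0$)
$\sqrt{o + 406} = \sqrt{0 + 406} = \sqrt{406}$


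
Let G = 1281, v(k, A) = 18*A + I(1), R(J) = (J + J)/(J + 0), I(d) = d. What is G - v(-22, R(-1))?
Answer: 1244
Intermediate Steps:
R(J) = 2 (R(J) = (2*J)/J = 2)
v(k, A) = 1 + 18*A (v(k, A) = 18*A + 1 = 1 + 18*A)
G - v(-22, R(-1)) = 1281 - (1 + 18*2) = 1281 - (1 + 36) = 1281 - 1*37 = 1281 - 37 = 1244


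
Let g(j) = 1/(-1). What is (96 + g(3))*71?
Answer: 6745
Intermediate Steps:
g(j) = -1
(96 + g(3))*71 = (96 - 1)*71 = 95*71 = 6745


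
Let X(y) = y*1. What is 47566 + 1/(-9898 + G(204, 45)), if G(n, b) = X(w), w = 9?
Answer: 470380173/9889 ≈ 47566.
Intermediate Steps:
X(y) = y
G(n, b) = 9
47566 + 1/(-9898 + G(204, 45)) = 47566 + 1/(-9898 + 9) = 47566 + 1/(-9889) = 47566 - 1/9889 = 470380173/9889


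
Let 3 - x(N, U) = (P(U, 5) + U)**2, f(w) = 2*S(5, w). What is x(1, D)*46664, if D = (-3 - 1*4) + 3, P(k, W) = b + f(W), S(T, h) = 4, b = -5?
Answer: 93328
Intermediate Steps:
f(w) = 8 (f(w) = 2*4 = 8)
P(k, W) = 3 (P(k, W) = -5 + 8 = 3)
D = -4 (D = (-3 - 4) + 3 = -7 + 3 = -4)
x(N, U) = 3 - (3 + U)**2
x(1, D)*46664 = (3 - (3 - 4)**2)*46664 = (3 - 1*(-1)**2)*46664 = (3 - 1*1)*46664 = (3 - 1)*46664 = 2*46664 = 93328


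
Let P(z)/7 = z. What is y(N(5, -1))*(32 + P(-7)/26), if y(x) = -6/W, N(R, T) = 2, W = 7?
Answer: -2349/91 ≈ -25.813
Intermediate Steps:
P(z) = 7*z
y(x) = -6/7
y(N(5, -1))*(32 + P(-7)/26) = -6*(32 + (7*(-7))/26)/7 = -6*(32 - 49*1/26)/7 = -6*(32 - 49/26)/7 = -6/7*783/26 = -2349/91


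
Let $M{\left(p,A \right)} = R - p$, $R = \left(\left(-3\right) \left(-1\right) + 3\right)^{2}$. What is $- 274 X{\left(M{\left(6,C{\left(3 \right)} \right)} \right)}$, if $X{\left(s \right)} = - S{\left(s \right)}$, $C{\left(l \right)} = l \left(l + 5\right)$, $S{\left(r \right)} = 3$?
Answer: $822$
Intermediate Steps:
$R = 36$ ($R = \left(3 + 3\right)^{2} = 6^{2} = 36$)
$C{\left(l \right)} = l \left(5 + l\right)$
$M{\left(p,A \right)} = 36 - p$
$X{\left(s \right)} = -3$ ($X{\left(s \right)} = \left(-1\right) 3 = -3$)
$- 274 X{\left(M{\left(6,C{\left(3 \right)} \right)} \right)} = \left(-274\right) \left(-3\right) = 822$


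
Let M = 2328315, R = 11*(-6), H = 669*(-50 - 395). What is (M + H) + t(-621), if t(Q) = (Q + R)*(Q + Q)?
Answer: 2883864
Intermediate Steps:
H = -297705 (H = 669*(-445) = -297705)
R = -66
t(Q) = 2*Q*(-66 + Q) (t(Q) = (Q - 66)*(Q + Q) = (-66 + Q)*(2*Q) = 2*Q*(-66 + Q))
(M + H) + t(-621) = (2328315 - 297705) + 2*(-621)*(-66 - 621) = 2030610 + 2*(-621)*(-687) = 2030610 + 853254 = 2883864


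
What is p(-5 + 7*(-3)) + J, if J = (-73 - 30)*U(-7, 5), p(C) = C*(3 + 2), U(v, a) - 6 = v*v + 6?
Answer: -6413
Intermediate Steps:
U(v, a) = 12 + v² (U(v, a) = 6 + (v*v + 6) = 6 + (v² + 6) = 6 + (6 + v²) = 12 + v²)
p(C) = 5*C (p(C) = C*5 = 5*C)
J = -6283 (J = (-73 - 30)*(12 + (-7)²) = -103*(12 + 49) = -103*61 = -6283)
p(-5 + 7*(-3)) + J = 5*(-5 + 7*(-3)) - 6283 = 5*(-5 - 21) - 6283 = 5*(-26) - 6283 = -130 - 6283 = -6413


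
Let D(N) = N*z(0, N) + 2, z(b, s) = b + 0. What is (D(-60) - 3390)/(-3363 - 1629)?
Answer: 847/1248 ≈ 0.67869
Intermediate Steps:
z(b, s) = b
D(N) = 2 (D(N) = N*0 + 2 = 0 + 2 = 2)
(D(-60) - 3390)/(-3363 - 1629) = (2 - 3390)/(-3363 - 1629) = -3388/(-4992) = -3388*(-1/4992) = 847/1248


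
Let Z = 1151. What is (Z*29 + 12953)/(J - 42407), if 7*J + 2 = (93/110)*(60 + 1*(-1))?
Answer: -35675640/32648123 ≈ -1.0927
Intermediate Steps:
J = 5267/770 (J = -2/7 + ((93/110)*(60 + 1*(-1)))/7 = -2/7 + ((93*(1/110))*(60 - 1))/7 = -2/7 + ((93/110)*59)/7 = -2/7 + (⅐)*(5487/110) = -2/7 + 5487/770 = 5267/770 ≈ 6.8403)
(Z*29 + 12953)/(J - 42407) = (1151*29 + 12953)/(5267/770 - 42407) = (33379 + 12953)/(-32648123/770) = 46332*(-770/32648123) = -35675640/32648123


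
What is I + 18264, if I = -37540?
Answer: -19276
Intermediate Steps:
I + 18264 = -37540 + 18264 = -19276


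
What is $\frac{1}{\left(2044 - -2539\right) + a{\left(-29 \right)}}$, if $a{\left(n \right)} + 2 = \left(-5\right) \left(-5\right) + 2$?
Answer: $\frac{1}{4608} \approx 0.00021701$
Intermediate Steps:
$a{\left(n \right)} = 25$ ($a{\left(n \right)} = -2 + \left(\left(-5\right) \left(-5\right) + 2\right) = -2 + \left(25 + 2\right) = -2 + 27 = 25$)
$\frac{1}{\left(2044 - -2539\right) + a{\left(-29 \right)}} = \frac{1}{\left(2044 - -2539\right) + 25} = \frac{1}{\left(2044 + 2539\right) + 25} = \frac{1}{4583 + 25} = \frac{1}{4608}$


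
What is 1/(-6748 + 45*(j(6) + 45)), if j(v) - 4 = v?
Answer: -1/4273 ≈ -0.00023403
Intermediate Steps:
j(v) = 4 + v
1/(-6748 + 45*(j(6) + 45)) = 1/(-6748 + 45*((4 + 6) + 45)) = 1/(-6748 + 45*(10 + 45)) = 1/(-6748 + 45*55) = 1/(-6748 + 2475) = 1/(-4273) = -1/4273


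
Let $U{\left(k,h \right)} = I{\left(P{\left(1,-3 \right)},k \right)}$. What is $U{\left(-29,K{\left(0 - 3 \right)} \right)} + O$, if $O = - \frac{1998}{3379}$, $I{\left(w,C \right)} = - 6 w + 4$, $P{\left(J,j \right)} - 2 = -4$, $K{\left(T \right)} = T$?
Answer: $\frac{52066}{3379} \approx 15.409$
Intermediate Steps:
$P{\left(J,j \right)} = -2$ ($P{\left(J,j \right)} = 2 - 4 = -2$)
$I{\left(w,C \right)} = 4 - 6 w$
$U{\left(k,h \right)} = 16$ ($U{\left(k,h \right)} = 4 - -12 = 4 + 12 = 16$)
$O = - \frac{1998}{3379}$ ($O = \left(-1998\right) \frac{1}{3379} = - \frac{1998}{3379} \approx -0.5913$)
$U{\left(-29,K{\left(0 - 3 \right)} \right)} + O = 16 - \frac{1998}{3379} = \frac{52066}{3379}$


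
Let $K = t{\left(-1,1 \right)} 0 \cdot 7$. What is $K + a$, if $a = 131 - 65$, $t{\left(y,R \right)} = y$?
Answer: $66$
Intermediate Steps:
$a = 66$ ($a = 131 - 65 = 66$)
$K = 0$ ($K = \left(-1\right) 0 \cdot 7 = 0 \cdot 7 = 0$)
$K + a = 0 + 66 = 66$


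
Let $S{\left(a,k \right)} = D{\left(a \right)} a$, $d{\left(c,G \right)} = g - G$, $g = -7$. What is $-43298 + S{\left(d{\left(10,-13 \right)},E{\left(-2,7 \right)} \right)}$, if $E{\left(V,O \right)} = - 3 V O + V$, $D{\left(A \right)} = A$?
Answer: $-43262$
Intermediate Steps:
$E{\left(V,O \right)} = V - 3 O V$ ($E{\left(V,O \right)} = - 3 O V + V = V - 3 O V$)
$d{\left(c,G \right)} = -7 - G$
$S{\left(a,k \right)} = a^{2}$ ($S{\left(a,k \right)} = a a = a^{2}$)
$-43298 + S{\left(d{\left(10,-13 \right)},E{\left(-2,7 \right)} \right)} = -43298 + \left(-7 - -13\right)^{2} = -43298 + \left(-7 + 13\right)^{2} = -43298 + 6^{2} = -43298 + 36 = -43262$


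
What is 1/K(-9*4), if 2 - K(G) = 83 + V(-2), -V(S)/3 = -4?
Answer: -1/93 ≈ -0.010753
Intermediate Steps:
V(S) = 12 (V(S) = -3*(-4) = 12)
K(G) = -93 (K(G) = 2 - (83 + 12) = 2 - 1*95 = 2 - 95 = -93)
1/K(-9*4) = 1/(-93) = -1/93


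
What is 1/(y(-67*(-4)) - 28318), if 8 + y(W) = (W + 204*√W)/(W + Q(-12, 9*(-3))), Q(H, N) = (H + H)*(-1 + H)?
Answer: -595544435/16869115786141 - 14790*√67/16869115786141 ≈ -3.5311e-5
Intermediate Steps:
Q(H, N) = 2*H*(-1 + H) (Q(H, N) = (2*H)*(-1 + H) = 2*H*(-1 + H))
y(W) = -8 + (W + 204*√W)/(312 + W) (y(W) = -8 + (W + 204*√W)/(W + 2*(-12)*(-1 - 12)) = -8 + (W + 204*√W)/(W + 2*(-12)*(-13)) = -8 + (W + 204*√W)/(W + 312) = -8 + (W + 204*√W)/(312 + W))
1/(y(-67*(-4)) - 28318) = 1/((-2496 - (-469)*(-4) + 204*√(-67*(-4)))/(312 - 67*(-4)) - 28318) = 1/((-2496 - 7*268 + 204*√268)/(312 + 268) - 28318) = 1/((-2496 - 1876 + 204*(2*√67))/580 - 28318) = 1/((-2496 - 1876 + 408*√67)/580 - 28318) = 1/((-4372 + 408*√67)/580 - 28318) = 1/((-1093/145 + 102*√67/145) - 28318) = 1/(-4107203/145 + 102*√67/145)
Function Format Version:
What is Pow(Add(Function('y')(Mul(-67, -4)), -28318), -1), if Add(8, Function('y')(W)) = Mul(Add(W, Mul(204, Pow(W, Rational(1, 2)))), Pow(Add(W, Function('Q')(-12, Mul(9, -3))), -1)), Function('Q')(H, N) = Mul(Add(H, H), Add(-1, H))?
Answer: Add(Rational(-595544435, 16869115786141), Mul(Rational(-14790, 16869115786141), Pow(67, Rational(1, 2)))) ≈ -3.5311e-5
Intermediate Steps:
Function('Q')(H, N) = Mul(2, H, Add(-1, H)) (Function('Q')(H, N) = Mul(Mul(2, H), Add(-1, H)) = Mul(2, H, Add(-1, H)))
Function('y')(W) = Add(-8, Mul(Pow(Add(312, W), -1), Add(W, Mul(204, Pow(W, Rational(1, 2)))))) (Function('y')(W) = Add(-8, Mul(Add(W, Mul(204, Pow(W, Rational(1, 2)))), Pow(Add(W, Mul(2, -12, Add(-1, -12))), -1))) = Add(-8, Mul(Add(W, Mul(204, Pow(W, Rational(1, 2)))), Pow(Add(W, Mul(2, -12, -13)), -1))) = Add(-8, Mul(Add(W, Mul(204, Pow(W, Rational(1, 2)))), Pow(Add(W, 312), -1))) = Add(-8, Mul(Add(W, Mul(204, Pow(W, Rational(1, 2)))), Pow(Add(312, W), -1))) = Add(-8, Mul(Pow(Add(312, W), -1), Add(W, Mul(204, Pow(W, Rational(1, 2)))))))
Pow(Add(Function('y')(Mul(-67, -4)), -28318), -1) = Pow(Add(Mul(Pow(Add(312, Mul(-67, -4)), -1), Add(-2496, Mul(-7, Mul(-67, -4)), Mul(204, Pow(Mul(-67, -4), Rational(1, 2))))), -28318), -1) = Pow(Add(Mul(Pow(Add(312, 268), -1), Add(-2496, Mul(-7, 268), Mul(204, Pow(268, Rational(1, 2))))), -28318), -1) = Pow(Add(Mul(Pow(580, -1), Add(-2496, -1876, Mul(204, Mul(2, Pow(67, Rational(1, 2)))))), -28318), -1) = Pow(Add(Mul(Rational(1, 580), Add(-2496, -1876, Mul(408, Pow(67, Rational(1, 2))))), -28318), -1) = Pow(Add(Mul(Rational(1, 580), Add(-4372, Mul(408, Pow(67, Rational(1, 2))))), -28318), -1) = Pow(Add(Add(Rational(-1093, 145), Mul(Rational(102, 145), Pow(67, Rational(1, 2)))), -28318), -1) = Pow(Add(Rational(-4107203, 145), Mul(Rational(102, 145), Pow(67, Rational(1, 2)))), -1)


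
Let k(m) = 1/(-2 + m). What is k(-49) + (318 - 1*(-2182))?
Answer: 127499/51 ≈ 2500.0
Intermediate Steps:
k(-49) + (318 - 1*(-2182)) = 1/(-2 - 49) + (318 - 1*(-2182)) = 1/(-51) + (318 + 2182) = -1/51 + 2500 = 127499/51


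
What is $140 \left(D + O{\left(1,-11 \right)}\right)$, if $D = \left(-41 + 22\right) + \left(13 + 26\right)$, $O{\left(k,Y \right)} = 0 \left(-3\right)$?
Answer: $2800$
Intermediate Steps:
$O{\left(k,Y \right)} = 0$
$D = 20$ ($D = -19 + 39 = 20$)
$140 \left(D + O{\left(1,-11 \right)}\right) = 140 \left(20 + 0\right) = 140 \cdot 20 = 2800$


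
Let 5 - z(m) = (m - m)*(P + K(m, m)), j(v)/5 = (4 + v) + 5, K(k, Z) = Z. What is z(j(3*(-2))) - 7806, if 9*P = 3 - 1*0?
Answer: -7801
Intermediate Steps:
P = ⅓ (P = (3 - 1*0)/9 = (3 + 0)/9 = (⅑)*3 = ⅓ ≈ 0.33333)
j(v) = 45 + 5*v (j(v) = 5*((4 + v) + 5) = 5*(9 + v) = 45 + 5*v)
z(m) = 5 (z(m) = 5 - (m - m)*(⅓ + m) = 5 - 0*(⅓ + m) = 5 - 1*0 = 5 + 0 = 5)
z(j(3*(-2))) - 7806 = 5 - 7806 = -7801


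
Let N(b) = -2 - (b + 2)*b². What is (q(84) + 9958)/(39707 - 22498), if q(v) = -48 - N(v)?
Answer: 616728/17209 ≈ 35.838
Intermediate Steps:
N(b) = -2 - b²*(2 + b) (N(b) = -2 - (2 + b)*b² = -2 - b²*(2 + b))
q(v) = -46 + v³ + 2*v² (q(v) = -48 - (-2 - v³ - 2*v²) = -48 + (2 + v³ + 2*v²) = -46 + v³ + 2*v²)
(q(84) + 9958)/(39707 - 22498) = ((-46 + 84³ + 2*84²) + 9958)/(39707 - 22498) = ((-46 + 592704 + 2*7056) + 9958)/17209 = ((-46 + 592704 + 14112) + 9958)*(1/17209) = (606770 + 9958)*(1/17209) = 616728*(1/17209) = 616728/17209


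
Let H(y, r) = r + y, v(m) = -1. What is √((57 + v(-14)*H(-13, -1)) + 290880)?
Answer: √290951 ≈ 539.40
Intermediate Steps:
√((57 + v(-14)*H(-13, -1)) + 290880) = √((57 - (-1 - 13)) + 290880) = √((57 - 1*(-14)) + 290880) = √((57 + 14) + 290880) = √(71 + 290880) = √290951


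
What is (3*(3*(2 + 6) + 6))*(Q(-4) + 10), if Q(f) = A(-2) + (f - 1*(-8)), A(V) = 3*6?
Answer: 2880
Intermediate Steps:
A(V) = 18
Q(f) = 26 + f (Q(f) = 18 + (f - 1*(-8)) = 18 + (f + 8) = 18 + (8 + f) = 26 + f)
(3*(3*(2 + 6) + 6))*(Q(-4) + 10) = (3*(3*(2 + 6) + 6))*((26 - 4) + 10) = (3*(3*8 + 6))*(22 + 10) = (3*(24 + 6))*32 = (3*30)*32 = 90*32 = 2880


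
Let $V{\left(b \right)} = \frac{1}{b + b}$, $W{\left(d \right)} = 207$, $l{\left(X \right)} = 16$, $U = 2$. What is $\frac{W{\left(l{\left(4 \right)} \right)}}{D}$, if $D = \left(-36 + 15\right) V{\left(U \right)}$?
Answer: $- \frac{276}{7} \approx -39.429$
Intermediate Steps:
$V{\left(b \right)} = \frac{1}{2 b}$
$D = - \frac{21}{4}$ ($D = \left(-36 + 15\right) \frac{1}{2 \cdot 2} = - 21 \cdot \frac{1}{2} \cdot \frac{1}{2} = \left(-21\right) \frac{1}{4} = - \frac{21}{4} \approx -5.25$)
$\frac{W{\left(l{\left(4 \right)} \right)}}{D} = \frac{207}{- \frac{21}{4}} = 207 \left(- \frac{4}{21}\right) = - \frac{276}{7}$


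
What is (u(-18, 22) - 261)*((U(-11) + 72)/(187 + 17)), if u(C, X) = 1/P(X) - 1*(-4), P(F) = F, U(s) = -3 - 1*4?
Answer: -367445/4488 ≈ -81.873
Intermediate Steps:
U(s) = -7 (U(s) = -3 - 4 = -7)
u(C, X) = 4 + 1/X (u(C, X) = 1/X - 1*(-4) = 1/X + 4 = 4 + 1/X)
(u(-18, 22) - 261)*((U(-11) + 72)/(187 + 17)) = ((4 + 1/22) - 261)*((-7 + 72)/(187 + 17)) = ((4 + 1/22) - 261)*(65/204) = (89/22 - 261)*(65*(1/204)) = -5653/22*65/204 = -367445/4488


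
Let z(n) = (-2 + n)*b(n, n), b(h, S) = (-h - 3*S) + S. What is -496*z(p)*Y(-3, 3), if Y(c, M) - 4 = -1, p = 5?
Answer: 66960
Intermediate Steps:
Y(c, M) = 3 (Y(c, M) = 4 - 1 = 3)
b(h, S) = -h - 2*S
z(n) = -3*n*(-2 + n) (z(n) = (-2 + n)*(-n - 2*n) = (-2 + n)*(-3*n) = -3*n*(-2 + n))
-496*z(p)*Y(-3, 3) = -496*3*5*(2 - 1*5)*3 = -496*3*5*(2 - 5)*3 = -496*3*5*(-3)*3 = -(-22320)*3 = -496*(-135) = 66960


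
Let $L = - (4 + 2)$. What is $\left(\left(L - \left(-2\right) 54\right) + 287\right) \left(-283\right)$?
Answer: $-110087$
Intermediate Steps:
$L = -6$ ($L = \left(-1\right) 6 = -6$)
$\left(\left(L - \left(-2\right) 54\right) + 287\right) \left(-283\right) = \left(\left(-6 - \left(-2\right) 54\right) + 287\right) \left(-283\right) = \left(\left(-6 - -108\right) + 287\right) \left(-283\right) = \left(\left(-6 + 108\right) + 287\right) \left(-283\right) = \left(102 + 287\right) \left(-283\right) = 389 \left(-283\right) = -110087$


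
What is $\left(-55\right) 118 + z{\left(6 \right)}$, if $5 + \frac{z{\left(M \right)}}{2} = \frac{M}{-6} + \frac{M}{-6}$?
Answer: $-6504$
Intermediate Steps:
$z{\left(M \right)} = -10 - \frac{2 M}{3}$ ($z{\left(M \right)} = -10 + 2 \left(\frac{M}{-6} + \frac{M}{-6}\right) = -10 + 2 \left(M \left(- \frac{1}{6}\right) + M \left(- \frac{1}{6}\right)\right) = -10 + 2 \left(- \frac{M}{6} - \frac{M}{6}\right) = -10 + 2 \left(- \frac{M}{3}\right) = -10 - \frac{2 M}{3}$)
$\left(-55\right) 118 + z{\left(6 \right)} = \left(-55\right) 118 - 14 = -6490 - 14 = -6504$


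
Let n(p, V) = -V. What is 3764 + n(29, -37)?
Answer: 3801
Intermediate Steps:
3764 + n(29, -37) = 3764 - 1*(-37) = 3764 + 37 = 3801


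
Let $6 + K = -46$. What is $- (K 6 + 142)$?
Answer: $170$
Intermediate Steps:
$K = -52$ ($K = -6 - 46 = -52$)
$- (K 6 + 142) = - (\left(-52\right) 6 + 142) = - (-312 + 142) = \left(-1\right) \left(-170\right) = 170$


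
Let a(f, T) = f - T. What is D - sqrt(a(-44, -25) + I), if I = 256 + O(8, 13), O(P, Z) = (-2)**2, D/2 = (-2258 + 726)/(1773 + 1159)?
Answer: -766/733 - sqrt(241) ≈ -16.569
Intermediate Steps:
D = -766/733 (D = 2*((-2258 + 726)/(1773 + 1159)) = 2*(-1532/2932) = 2*(-1532*1/2932) = 2*(-383/733) = -766/733 ≈ -1.0450)
O(P, Z) = 4
I = 260 (I = 256 + 4 = 260)
D - sqrt(a(-44, -25) + I) = -766/733 - sqrt((-44 - 1*(-25)) + 260) = -766/733 - sqrt((-44 + 25) + 260) = -766/733 - sqrt(-19 + 260) = -766/733 - sqrt(241)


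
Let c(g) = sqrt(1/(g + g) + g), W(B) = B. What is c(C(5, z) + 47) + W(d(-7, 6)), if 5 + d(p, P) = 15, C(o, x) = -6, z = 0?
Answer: 10 + sqrt(275766)/82 ≈ 16.404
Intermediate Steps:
d(p, P) = 10 (d(p, P) = -5 + 15 = 10)
c(g) = sqrt(g + 1/(2*g)) (c(g) = sqrt(1/(2*g) + g) = sqrt(g + 1/(2*g)))
c(C(5, z) + 47) + W(d(-7, 6)) = sqrt(2/(-6 + 47) + 4*(-6 + 47))/2 + 10 = sqrt(2/41 + 4*41)/2 + 10 = sqrt(2*(1/41) + 164)/2 + 10 = sqrt(2/41 + 164)/2 + 10 = sqrt(6726/41)/2 + 10 = (sqrt(275766)/41)/2 + 10 = sqrt(275766)/82 + 10 = 10 + sqrt(275766)/82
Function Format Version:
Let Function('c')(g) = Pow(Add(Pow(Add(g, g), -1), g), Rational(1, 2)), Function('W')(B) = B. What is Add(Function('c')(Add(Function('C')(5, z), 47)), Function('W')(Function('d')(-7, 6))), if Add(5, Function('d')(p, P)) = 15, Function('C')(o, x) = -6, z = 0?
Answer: Add(10, Mul(Rational(1, 82), Pow(275766, Rational(1, 2)))) ≈ 16.404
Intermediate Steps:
Function('d')(p, P) = 10 (Function('d')(p, P) = Add(-5, 15) = 10)
Function('c')(g) = Pow(Add(g, Mul(Rational(1, 2), Pow(g, -1))), Rational(1, 2)) (Function('c')(g) = Pow(Add(Pow(Mul(2, g), -1), g), Rational(1, 2)) = Pow(Add(Mul(Rational(1, 2), Pow(g, -1)), g), Rational(1, 2)) = Pow(Add(g, Mul(Rational(1, 2), Pow(g, -1))), Rational(1, 2)))
Add(Function('c')(Add(Function('C')(5, z), 47)), Function('W')(Function('d')(-7, 6))) = Add(Mul(Rational(1, 2), Pow(Add(Mul(2, Pow(Add(-6, 47), -1)), Mul(4, Add(-6, 47))), Rational(1, 2))), 10) = Add(Mul(Rational(1, 2), Pow(Add(Mul(2, Pow(41, -1)), Mul(4, 41)), Rational(1, 2))), 10) = Add(Mul(Rational(1, 2), Pow(Add(Mul(2, Rational(1, 41)), 164), Rational(1, 2))), 10) = Add(Mul(Rational(1, 2), Pow(Add(Rational(2, 41), 164), Rational(1, 2))), 10) = Add(Mul(Rational(1, 2), Pow(Rational(6726, 41), Rational(1, 2))), 10) = Add(Mul(Rational(1, 2), Mul(Rational(1, 41), Pow(275766, Rational(1, 2)))), 10) = Add(Mul(Rational(1, 82), Pow(275766, Rational(1, 2))), 10) = Add(10, Mul(Rational(1, 82), Pow(275766, Rational(1, 2))))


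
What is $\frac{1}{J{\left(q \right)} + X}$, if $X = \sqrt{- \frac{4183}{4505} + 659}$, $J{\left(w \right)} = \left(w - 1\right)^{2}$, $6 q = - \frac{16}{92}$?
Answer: $- \frac{108120905505}{67084739299147} + \frac{45334242 \sqrt{3338894265}}{67084739299147} \approx 0.037437$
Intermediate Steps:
$q = - \frac{2}{69}$ ($q = \frac{\left(-16\right) \frac{1}{92}}{6} = \frac{1}{6} \left(- \frac{4}{23}\right) = - \frac{2}{69} \approx -0.028986$)
$J{\left(w \right)} = \left(-1 + w\right)^{2}$
$X = \frac{2 \sqrt{3338894265}}{4505}$ ($X = \sqrt{\left(-4183\right) \frac{1}{4505} + 659} = \sqrt{- \frac{4183}{4505} + 659} = \sqrt{\frac{2964612}{4505}} = \frac{2 \sqrt{3338894265}}{4505} \approx 25.653$)
$\frac{1}{J{\left(q \right)} + X} = \frac{1}{\left(-1 - \frac{2}{69}\right)^{2} + \frac{2 \sqrt{3338894265}}{4505}} = \frac{1}{\left(- \frac{71}{69}\right)^{2} + \frac{2 \sqrt{3338894265}}{4505}} = \frac{1}{\frac{5041}{4761} + \frac{2 \sqrt{3338894265}}{4505}}$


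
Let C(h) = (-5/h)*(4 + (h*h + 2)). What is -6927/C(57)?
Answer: 131613/5425 ≈ 24.260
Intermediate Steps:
C(h) = -5*(6 + h²)/h (C(h) = (-5/h)*(4 + (h² + 2)) = (-5/h)*(4 + (2 + h²)) = (-5/h)*(6 + h²) = -5*(6 + h²)/h)
-6927/C(57) = -6927/(-30/57 - 5*57) = -6927/(-30*1/57 - 285) = -6927/(-10/19 - 285) = -6927/(-5425/19) = -6927*(-19/5425) = 131613/5425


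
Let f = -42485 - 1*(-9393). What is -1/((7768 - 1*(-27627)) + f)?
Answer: -1/2303 ≈ -0.00043422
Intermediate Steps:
f = -33092 (f = -42485 + 9393 = -33092)
-1/((7768 - 1*(-27627)) + f) = -1/((7768 - 1*(-27627)) - 33092) = -1/((7768 + 27627) - 33092) = -1/(35395 - 33092) = -1/2303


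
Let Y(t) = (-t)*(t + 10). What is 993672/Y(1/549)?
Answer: -299493734472/5491 ≈ -5.4543e+7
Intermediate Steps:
Y(t) = -t*(10 + t) (Y(t) = (-t)*(10 + t) = -t*(10 + t))
993672/Y(1/549) = 993672/((-1*(10 + 1/549)/549)) = 993672/((-1*1/549*(10 + 1/549))) = 993672/((-1*1/549*5491/549)) = 993672/(-5491/301401) = 993672*(-301401/5491) = -299493734472/5491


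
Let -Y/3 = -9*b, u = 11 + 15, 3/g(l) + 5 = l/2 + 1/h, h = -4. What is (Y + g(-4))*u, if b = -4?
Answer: -81744/29 ≈ -2818.8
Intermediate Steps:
g(l) = 3/(-21/4 + l/2) (g(l) = 3/(-5 + (l/2 + 1/(-4))) = 3/(-5 + (l*(½) + 1*(-¼))) = 3/(-5 + (l/2 - ¼)) = 3/(-5 + (-¼ + l/2)) = 3/(-21/4 + l/2))
u = 26
Y = -108 (Y = -(-27)*(-4) = -3*36 = -108)
(Y + g(-4))*u = (-108 + 12/(-21 + 2*(-4)))*26 = (-108 + 12/(-21 - 8))*26 = (-108 + 12/(-29))*26 = (-108 + 12*(-1/29))*26 = (-108 - 12/29)*26 = -3144/29*26 = -81744/29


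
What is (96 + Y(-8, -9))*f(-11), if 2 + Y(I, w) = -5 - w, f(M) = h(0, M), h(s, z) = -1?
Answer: -98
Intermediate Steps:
f(M) = -1
Y(I, w) = -7 - w (Y(I, w) = -2 + (-5 - w) = -7 - w)
(96 + Y(-8, -9))*f(-11) = (96 + (-7 - 1*(-9)))*(-1) = (96 + (-7 + 9))*(-1) = (96 + 2)*(-1) = 98*(-1) = -98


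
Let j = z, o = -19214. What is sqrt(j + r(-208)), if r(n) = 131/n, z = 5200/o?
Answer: I*sqrt(1329695263)/38428 ≈ 0.94892*I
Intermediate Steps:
z = -200/739 (z = 5200/(-19214) = 5200*(-1/19214) = -200/739 ≈ -0.27064)
j = -200/739 ≈ -0.27064
sqrt(j + r(-208)) = sqrt(-200/739 + 131/(-208)) = sqrt(-200/739 + 131*(-1/208)) = sqrt(-200/739 - 131/208) = sqrt(-138409/153712) = I*sqrt(1329695263)/38428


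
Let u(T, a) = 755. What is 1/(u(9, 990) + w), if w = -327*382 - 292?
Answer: -1/124451 ≈ -8.0353e-6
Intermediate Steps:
w = -125206 (w = -124914 - 292 = -125206)
1/(u(9, 990) + w) = 1/(755 - 125206) = 1/(-124451) = -1/124451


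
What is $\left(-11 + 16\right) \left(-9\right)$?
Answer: $-45$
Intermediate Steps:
$\left(-11 + 16\right) \left(-9\right) = 5 \left(-9\right) = -45$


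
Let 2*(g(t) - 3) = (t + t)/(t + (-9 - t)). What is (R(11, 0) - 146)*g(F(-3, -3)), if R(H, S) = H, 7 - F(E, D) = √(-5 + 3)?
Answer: -300 - 15*I*√2 ≈ -300.0 - 21.213*I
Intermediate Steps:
F(E, D) = 7 - I*√2 (F(E, D) = 7 - √(-5 + 3) = 7 - √(-2) = 7 - I*√2)
g(t) = 3 - t/9 (g(t) = 3 + ((t + t)/(t + (-9 - t)))/2 = 3 + ((2*t)/(-9))/2 = 3 + ((2*t)*(-⅑))/2 = 3 + (-2*t/9)/2 = 3 - t/9)
(R(11, 0) - 146)*g(F(-3, -3)) = (11 - 146)*(3 - (7 - I*√2)/9) = -135*(3 + (-7/9 + I*√2/9)) = -135*(20/9 + I*√2/9) = -300 - 15*I*√2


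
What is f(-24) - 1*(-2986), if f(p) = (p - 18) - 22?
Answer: 2922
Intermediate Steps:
f(p) = -40 + p (f(p) = (-18 + p) - 22 = -40 + p)
f(-24) - 1*(-2986) = (-40 - 24) - 1*(-2986) = -64 + 2986 = 2922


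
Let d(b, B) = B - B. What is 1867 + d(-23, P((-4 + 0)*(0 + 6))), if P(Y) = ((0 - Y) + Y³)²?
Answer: 1867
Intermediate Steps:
P(Y) = (Y³ - Y)² (P(Y) = (-Y + Y³)² = (Y³ - Y)²)
d(b, B) = 0
1867 + d(-23, P((-4 + 0)*(0 + 6))) = 1867 + 0 = 1867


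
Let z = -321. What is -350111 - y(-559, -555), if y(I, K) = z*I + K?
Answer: -528995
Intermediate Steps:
y(I, K) = K - 321*I (y(I, K) = -321*I + K = K - 321*I)
-350111 - y(-559, -555) = -350111 - (-555 - 321*(-559)) = -350111 - (-555 + 179439) = -350111 - 1*178884 = -350111 - 178884 = -528995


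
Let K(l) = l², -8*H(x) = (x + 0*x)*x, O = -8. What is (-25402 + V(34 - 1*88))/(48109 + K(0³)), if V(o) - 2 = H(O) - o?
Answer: -25354/48109 ≈ -0.52701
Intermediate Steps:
H(x) = -x²/8 (H(x) = -(x + 0*x)*x/8 = -(x + 0)*x/8 = -x*x/8 = -x²/8)
V(o) = -6 - o (V(o) = 2 + (-⅛*(-8)² - o) = 2 + (-⅛*64 - o) = 2 + (-8 - o) = -6 - o)
(-25402 + V(34 - 1*88))/(48109 + K(0³)) = (-25402 + (-6 - (34 - 1*88)))/(48109 + (0³)²) = (-25402 + (-6 - (34 - 88)))/(48109 + 0²) = (-25402 + (-6 - 1*(-54)))/(48109 + 0) = (-25402 + (-6 + 54))/48109 = (-25402 + 48)*(1/48109) = -25354*1/48109 = -25354/48109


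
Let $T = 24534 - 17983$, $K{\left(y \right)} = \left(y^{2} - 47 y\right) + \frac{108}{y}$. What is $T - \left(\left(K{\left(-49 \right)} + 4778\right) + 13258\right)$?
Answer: $- \frac{793153}{49} \approx -16187.0$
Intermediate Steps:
$K{\left(y \right)} = y^{2} - 47 y + \frac{108}{y}$
$T = 6551$
$T - \left(\left(K{\left(-49 \right)} + 4778\right) + 13258\right) = 6551 - \left(\left(\frac{108 + \left(-49\right)^{2} \left(-47 - 49\right)}{-49} + 4778\right) + 13258\right) = 6551 - \left(\left(- \frac{108 + 2401 \left(-96\right)}{49} + 4778\right) + 13258\right) = 6551 - \left(\left(- \frac{108 - 230496}{49} + 4778\right) + 13258\right) = 6551 - \left(\left(\left(- \frac{1}{49}\right) \left(-230388\right) + 4778\right) + 13258\right) = 6551 - \left(\left(\frac{230388}{49} + 4778\right) + 13258\right) = 6551 - \left(\frac{464510}{49} + 13258\right) = 6551 - \frac{1114152}{49} = - \frac{793153}{49}$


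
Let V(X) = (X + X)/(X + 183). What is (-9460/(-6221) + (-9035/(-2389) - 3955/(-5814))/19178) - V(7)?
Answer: 11990976244501381/8285614001881740 ≈ 1.4472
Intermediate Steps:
V(X) = 2*X/(183 + X) (V(X) = (2*X)/(183 + X) = 2*X/(183 + X))
(-9460/(-6221) + (-9035/(-2389) - 3955/(-5814))/19178) - V(7) = (-9460/(-6221) + (-9035/(-2389) - 3955/(-5814))/19178) - 2*7/(183 + 7) = (-9460*(-1/6221) + (-9035*(-1/2389) - 3955*(-1/5814))*(1/19178)) - 2*7/190 = (9460/6221 + (9035/2389 + 3955/5814)*(1/19178)) - 2*7/190 = (9460/6221 + (61977985/13889646)*(1/19178)) - 1*7/95 = (9460/6221 + 61977985/266375630988) - 7/95 = 2520299034191165/1657122800376348 - 7/95 = 11990976244501381/8285614001881740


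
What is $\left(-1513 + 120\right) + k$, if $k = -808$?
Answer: $-2201$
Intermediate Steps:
$\left(-1513 + 120\right) + k = \left(-1513 + 120\right) - 808 = -1393 - 808 = -2201$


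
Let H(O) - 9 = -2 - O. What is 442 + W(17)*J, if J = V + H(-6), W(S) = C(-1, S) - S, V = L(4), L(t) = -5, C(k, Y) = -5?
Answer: 266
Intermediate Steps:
H(O) = 7 - O (H(O) = 9 + (-2 - O) = 7 - O)
V = -5
W(S) = -5 - S
J = 8 (J = -5 + (7 - 1*(-6)) = -5 + (7 + 6) = -5 + 13 = 8)
442 + W(17)*J = 442 + (-5 - 1*17)*8 = 442 + (-5 - 17)*8 = 442 - 22*8 = 442 - 176 = 266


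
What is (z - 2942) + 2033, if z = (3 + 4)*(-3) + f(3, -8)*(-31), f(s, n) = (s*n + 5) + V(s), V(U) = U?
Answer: -434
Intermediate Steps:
f(s, n) = 5 + s + n*s (f(s, n) = (s*n + 5) + s = (n*s + 5) + s = (5 + n*s) + s = 5 + s + n*s)
z = 475 (z = (3 + 4)*(-3) + (5 + 3 - 8*3)*(-31) = 7*(-3) + (5 + 3 - 24)*(-31) = -21 - 16*(-31) = -21 + 496 = 475)
(z - 2942) + 2033 = (475 - 2942) + 2033 = -2467 + 2033 = -434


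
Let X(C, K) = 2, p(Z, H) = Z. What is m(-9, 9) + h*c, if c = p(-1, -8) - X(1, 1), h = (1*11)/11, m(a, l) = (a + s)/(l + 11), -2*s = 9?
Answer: -147/40 ≈ -3.6750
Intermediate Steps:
s = -9/2 (s = -1/2*9 = -9/2 ≈ -4.5000)
m(a, l) = (-9/2 + a)/(11 + l) (m(a, l) = (a - 9/2)/(l + 11) = (-9/2 + a)/(11 + l))
h = 1 (h = 11*(1/11) = 1)
c = -3 (c = -1 - 1*2 = -1 - 2 = -3)
m(-9, 9) + h*c = (-9/2 - 9)/(11 + 9) + 1*(-3) = -27/2/20 - 3 = (1/20)*(-27/2) - 3 = -27/40 - 3 = -147/40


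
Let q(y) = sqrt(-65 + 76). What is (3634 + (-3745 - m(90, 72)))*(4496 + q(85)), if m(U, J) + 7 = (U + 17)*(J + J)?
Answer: -69741952 - 15512*sqrt(11) ≈ -6.9793e+7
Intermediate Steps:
m(U, J) = -7 + 2*J*(17 + U) (m(U, J) = -7 + (U + 17)*(J + J) = -7 + (17 + U)*(2*J) = -7 + 2*J*(17 + U))
q(y) = sqrt(11)
(3634 + (-3745 - m(90, 72)))*(4496 + q(85)) = (3634 + (-3745 - (-7 + 34*72 + 2*72*90)))*(4496 + sqrt(11)) = (3634 + (-3745 - (-7 + 2448 + 12960)))*(4496 + sqrt(11)) = (3634 + (-3745 - 1*15401))*(4496 + sqrt(11)) = (3634 + (-3745 - 15401))*(4496 + sqrt(11)) = (3634 - 19146)*(4496 + sqrt(11)) = -15512*(4496 + sqrt(11)) = -69741952 - 15512*sqrt(11)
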